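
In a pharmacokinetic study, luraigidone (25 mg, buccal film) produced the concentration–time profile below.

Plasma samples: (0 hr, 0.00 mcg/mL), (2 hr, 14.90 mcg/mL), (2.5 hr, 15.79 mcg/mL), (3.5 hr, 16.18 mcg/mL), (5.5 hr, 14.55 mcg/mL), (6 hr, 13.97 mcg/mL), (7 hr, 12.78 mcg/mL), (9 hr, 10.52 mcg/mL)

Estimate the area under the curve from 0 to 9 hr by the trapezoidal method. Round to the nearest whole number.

AUC = 113 mcg/mL·hr

Trapezoidal AUC_0→9:
  [0→2]: (0.00+14.90)/2 × 2 = 14.9
  [2→2.5]: (14.90+15.79)/2 × 0.5 = 7.6725
  [2.5→3.5]: (15.79+16.18)/2 × 1 = 15.985
  [3.5→5.5]: (16.18+14.55)/2 × 2 = 30.73
  [5.5→6]: (14.55+13.97)/2 × 0.5 = 7.13
  [6→7]: (13.97+12.78)/2 × 1 = 13.375
  [7→9]: (12.78+10.52)/2 × 2 = 23.3
  Sum = 113.0925 mcg/mL·hr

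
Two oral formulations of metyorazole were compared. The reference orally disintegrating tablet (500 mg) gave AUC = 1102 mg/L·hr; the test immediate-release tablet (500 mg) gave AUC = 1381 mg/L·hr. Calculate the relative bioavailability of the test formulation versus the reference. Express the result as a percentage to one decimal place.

F_rel = 125.3%

F_rel = (AUC_test/D_test) / (AUC_ref/D_ref)
      = (1381/500) / (1102/500)
      = 2.762 / 2.204 = 1.2532 = 125.32%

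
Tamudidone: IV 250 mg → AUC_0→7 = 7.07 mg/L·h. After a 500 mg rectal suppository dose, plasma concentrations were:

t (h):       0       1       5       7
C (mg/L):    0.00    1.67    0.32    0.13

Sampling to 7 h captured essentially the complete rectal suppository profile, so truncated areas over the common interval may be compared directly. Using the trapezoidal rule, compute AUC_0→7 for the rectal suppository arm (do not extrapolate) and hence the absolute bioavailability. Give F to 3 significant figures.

F = 0.372

Trapezoidal AUC_0→7 (rectal suppository):
  [0→1]: (0.00+1.67)/2 × 1 = 0.835
  [1→5]: (1.67+0.32)/2 × 4 = 3.98
  [5→7]: (0.32+0.13)/2 × 2 = 0.45
  Sum = 5.265 mg/L·h
F = (AUC_ev/D_ev)/(AUC_iv/D_iv) = (5.265/500)/(7.07/250) = 0.01053/0.02828 = 0.3723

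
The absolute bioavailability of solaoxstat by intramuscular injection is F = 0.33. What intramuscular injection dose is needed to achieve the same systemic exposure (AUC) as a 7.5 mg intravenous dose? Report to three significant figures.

For equal systemic exposure: F × D_ev = D_iv
D_ev = D_iv / F = 7.5 / 0.33 = 22.7273 mg

D_intramuscular = 22.7 mg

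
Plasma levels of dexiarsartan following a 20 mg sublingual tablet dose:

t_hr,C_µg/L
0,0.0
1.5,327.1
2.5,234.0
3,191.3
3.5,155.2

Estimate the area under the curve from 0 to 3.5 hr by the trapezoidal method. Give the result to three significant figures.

Trapezoidal AUC_0→3.5:
  [0→1.5]: (0.0+327.1)/2 × 1.5 = 245.325
  [1.5→2.5]: (327.1+234.0)/2 × 1 = 280.55
  [2.5→3]: (234.0+191.3)/2 × 0.5 = 106.325
  [3→3.5]: (191.3+155.2)/2 × 0.5 = 86.625
  Sum = 718.825 µg/L·hr

AUC = 719 µg/L·hr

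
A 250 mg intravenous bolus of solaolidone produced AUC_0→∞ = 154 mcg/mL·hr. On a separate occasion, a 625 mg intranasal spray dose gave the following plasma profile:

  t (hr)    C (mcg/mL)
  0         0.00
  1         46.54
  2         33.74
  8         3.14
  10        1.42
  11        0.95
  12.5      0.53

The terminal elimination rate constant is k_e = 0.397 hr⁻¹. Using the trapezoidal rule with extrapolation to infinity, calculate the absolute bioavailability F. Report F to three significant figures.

F = 0.473

Trapezoidal AUC_0→12.5 (intranasal spray):
  [0→1]: (0.00+46.54)/2 × 1 = 23.27
  [1→2]: (46.54+33.74)/2 × 1 = 40.14
  [2→8]: (33.74+3.14)/2 × 6 = 110.64
  [8→10]: (3.14+1.42)/2 × 2 = 4.56
  [10→11]: (1.42+0.95)/2 × 1 = 1.185
  [11→12.5]: (0.95+0.53)/2 × 1.5 = 1.11
  Sum = 180.905 mcg/mL·hr
Tail: C_last/k_e = 0.53/0.397 = 1.335
AUC_0→∞ (intranasal spray) = 180.905 + 1.335 = 182.24 mcg/mL·hr
F = (AUC_ev/D_ev)/(AUC_iv/D_iv) = (182.24/625)/(154/250) = 0.291584/0.616 = 0.4734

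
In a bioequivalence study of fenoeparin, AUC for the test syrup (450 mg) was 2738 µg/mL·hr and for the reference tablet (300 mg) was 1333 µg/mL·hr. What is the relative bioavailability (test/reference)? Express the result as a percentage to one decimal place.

F_rel = (AUC_test/D_test) / (AUC_ref/D_ref)
      = (2738/450) / (1333/300)
      = 6.08444 / 4.44333 = 1.3693 = 136.93%

F_rel = 136.9%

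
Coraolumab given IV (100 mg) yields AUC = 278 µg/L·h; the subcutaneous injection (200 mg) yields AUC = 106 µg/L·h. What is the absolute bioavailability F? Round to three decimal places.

F = 0.191

F = (AUC_ev / D_ev) / (AUC_iv / D_iv)
  = (106/200) / (278/100)
  = 0.53 / 2.78 = 0.1906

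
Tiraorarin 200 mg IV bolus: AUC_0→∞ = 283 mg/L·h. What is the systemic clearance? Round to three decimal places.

CL = 0.707 L/h

CL = Dose_iv / AUC_0→∞
   = 200 / 283 = 0.706714 L/h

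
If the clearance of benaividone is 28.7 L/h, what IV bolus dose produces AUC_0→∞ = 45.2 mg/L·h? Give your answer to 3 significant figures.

Dose_iv = CL × AUC_0→∞
     = 28.7 × 45.2 = 1297.24 mg

Dose = 1300 mg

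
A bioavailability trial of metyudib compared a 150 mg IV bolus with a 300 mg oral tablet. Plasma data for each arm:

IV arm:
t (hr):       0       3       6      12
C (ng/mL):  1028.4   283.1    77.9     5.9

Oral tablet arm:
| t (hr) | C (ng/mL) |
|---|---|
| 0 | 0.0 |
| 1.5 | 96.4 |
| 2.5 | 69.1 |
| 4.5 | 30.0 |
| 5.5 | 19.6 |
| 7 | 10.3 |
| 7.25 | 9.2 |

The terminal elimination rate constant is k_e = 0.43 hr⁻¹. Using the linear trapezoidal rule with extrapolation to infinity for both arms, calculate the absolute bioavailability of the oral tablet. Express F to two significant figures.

Trapezoidal AUC_0→12 (IV):
  [0→3]: (1028.4+283.1)/2 × 3 = 1967.25
  [3→6]: (283.1+77.9)/2 × 3 = 541.5
  [6→12]: (77.9+5.9)/2 × 6 = 251.4
  Sum = 2760.15 ng/mL·hr
IV tail: 5.9/0.43 = 13.721; AUC_iv,0→∞ = 2760.15 + 13.721 = 2773.871 ng/mL·hr
Trapezoidal AUC_0→7.25 (oral tablet):
  [0→1.5]: (0.0+96.4)/2 × 1.5 = 72.3
  [1.5→2.5]: (96.4+69.1)/2 × 1 = 82.75
  [2.5→4.5]: (69.1+30.0)/2 × 2 = 99.1
  [4.5→5.5]: (30.0+19.6)/2 × 1 = 24.8
  [5.5→7]: (19.6+10.3)/2 × 1.5 = 22.425
  [7→7.25]: (10.3+9.2)/2 × 0.25 = 2.4375
  Sum = 303.8125 ng/mL·hr
oral tablet tail: 9.2/0.43 = 21.395; AUC_ev,0→∞ = 303.8125 + 21.395 = 325.2075 ng/mL·hr
F = (AUC_ev/D_ev)/(AUC_iv/D_iv) = (325.2075/300)/(2773.871/150) = 1.084025/18.4925 = 0.0586

F = 0.059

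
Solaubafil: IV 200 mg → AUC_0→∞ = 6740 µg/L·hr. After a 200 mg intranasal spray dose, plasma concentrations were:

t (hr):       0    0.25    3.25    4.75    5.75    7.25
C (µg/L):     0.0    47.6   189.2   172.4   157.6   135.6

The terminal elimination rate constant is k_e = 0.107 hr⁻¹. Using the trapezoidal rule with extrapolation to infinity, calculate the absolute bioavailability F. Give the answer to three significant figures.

Trapezoidal AUC_0→7.25 (intranasal spray):
  [0→0.25]: (0.0+47.6)/2 × 0.25 = 5.95
  [0.25→3.25]: (47.6+189.2)/2 × 3 = 355.2
  [3.25→4.75]: (189.2+172.4)/2 × 1.5 = 271.2
  [4.75→5.75]: (172.4+157.6)/2 × 1 = 165.0
  [5.75→7.25]: (157.6+135.6)/2 × 1.5 = 219.9
  Sum = 1017.25 µg/L·hr
Tail: C_last/k_e = 135.6/0.107 = 1267.290
AUC_0→∞ (intranasal spray) = 1017.25 + 1267.290 = 2284.54 µg/L·hr
F = (AUC_ev/D_ev)/(AUC_iv/D_iv) = (2284.54/200)/(6740/200) = 11.4227/33.7 = 0.3390

F = 0.339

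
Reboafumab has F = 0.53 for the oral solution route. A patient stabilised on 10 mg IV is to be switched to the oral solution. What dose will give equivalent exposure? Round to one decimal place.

For equal systemic exposure: F × D_ev = D_iv
D_ev = D_iv / F = 10 / 0.53 = 18.8679 mg

D_oral = 18.9 mg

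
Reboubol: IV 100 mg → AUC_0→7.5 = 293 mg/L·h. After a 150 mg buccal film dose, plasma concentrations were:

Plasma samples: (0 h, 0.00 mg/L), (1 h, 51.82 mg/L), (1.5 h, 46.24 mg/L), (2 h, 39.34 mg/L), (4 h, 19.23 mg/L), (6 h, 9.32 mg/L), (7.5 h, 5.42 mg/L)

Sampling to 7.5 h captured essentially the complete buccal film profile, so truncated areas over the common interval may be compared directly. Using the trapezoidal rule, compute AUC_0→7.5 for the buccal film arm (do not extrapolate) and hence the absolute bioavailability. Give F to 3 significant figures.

F = 0.387

Trapezoidal AUC_0→7.5 (buccal film):
  [0→1]: (0.00+51.82)/2 × 1 = 25.91
  [1→1.5]: (51.82+46.24)/2 × 0.5 = 24.515
  [1.5→2]: (46.24+39.34)/2 × 0.5 = 21.395
  [2→4]: (39.34+19.23)/2 × 2 = 58.57
  [4→6]: (19.23+9.32)/2 × 2 = 28.55
  [6→7.5]: (9.32+5.42)/2 × 1.5 = 11.055
  Sum = 169.995 mg/L·h
F = (AUC_ev/D_ev)/(AUC_iv/D_iv) = (169.995/150)/(293/100) = 1.1333/2.93 = 0.3868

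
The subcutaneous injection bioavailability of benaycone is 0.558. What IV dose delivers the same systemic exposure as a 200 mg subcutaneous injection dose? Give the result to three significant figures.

Systemic exposure from an extravascular dose = F × D_ev, so the equivalent IV dose is F × D_ev.
D_iv = F × D_ev = 0.558 × 200 = 111.6 mg

D_iv = 112 mg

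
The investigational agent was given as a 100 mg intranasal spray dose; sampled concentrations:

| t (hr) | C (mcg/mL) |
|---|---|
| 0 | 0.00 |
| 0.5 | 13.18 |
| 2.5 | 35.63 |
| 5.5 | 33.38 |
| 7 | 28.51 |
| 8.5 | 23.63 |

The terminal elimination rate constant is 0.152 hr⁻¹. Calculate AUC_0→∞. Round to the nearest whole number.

Trapezoidal AUC_0→8.5:
  [0→0.5]: (0.00+13.18)/2 × 0.5 = 3.295
  [0.5→2.5]: (13.18+35.63)/2 × 2 = 48.81
  [2.5→5.5]: (35.63+33.38)/2 × 3 = 103.515
  [5.5→7]: (33.38+28.51)/2 × 1.5 = 46.4175
  [7→8.5]: (28.51+23.63)/2 × 1.5 = 39.105
  Sum = 241.1425 mcg/mL·hr
Extrapolated tail: C_last / k_e = 23.63 / 0.152 = 155.461
AUC_0→∞ = 241.1425 + 155.461 = 396.6035 mcg/mL·hr

AUC = 397 mcg/mL·hr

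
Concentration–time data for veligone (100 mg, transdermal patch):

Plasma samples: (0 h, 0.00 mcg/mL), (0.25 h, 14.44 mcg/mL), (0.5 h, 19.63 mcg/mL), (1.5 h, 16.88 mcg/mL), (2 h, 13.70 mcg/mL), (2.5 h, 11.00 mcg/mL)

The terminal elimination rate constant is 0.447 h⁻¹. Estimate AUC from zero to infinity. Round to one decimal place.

AUC = 62.7 mcg/mL·h

Trapezoidal AUC_0→2.5:
  [0→0.25]: (0.00+14.44)/2 × 0.25 = 1.805
  [0.25→0.5]: (14.44+19.63)/2 × 0.25 = 4.25875
  [0.5→1.5]: (19.63+16.88)/2 × 1 = 18.255
  [1.5→2]: (16.88+13.70)/2 × 0.5 = 7.645
  [2→2.5]: (13.70+11.00)/2 × 0.5 = 6.175
  Sum = 38.13875 mcg/mL·h
Extrapolated tail: C_last / k_e = 11.00 / 0.447 = 24.609
AUC_0→∞ = 38.13875 + 24.609 = 62.74775 mcg/mL·h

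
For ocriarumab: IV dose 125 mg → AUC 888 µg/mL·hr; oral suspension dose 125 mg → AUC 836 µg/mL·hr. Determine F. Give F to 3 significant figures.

F = 0.941

F = (AUC_ev / D_ev) / (AUC_iv / D_iv)
  = (836/125) / (888/125)
  = 6.688 / 7.104 = 0.9414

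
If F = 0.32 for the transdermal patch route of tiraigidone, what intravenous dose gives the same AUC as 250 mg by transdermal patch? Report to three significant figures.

D_iv = 80.0 mg

Systemic exposure from an extravascular dose = F × D_ev, so the equivalent IV dose is F × D_ev.
D_iv = F × D_ev = 0.32 × 250 = 80 mg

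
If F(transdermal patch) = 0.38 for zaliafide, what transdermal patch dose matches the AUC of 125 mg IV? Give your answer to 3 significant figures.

For equal systemic exposure: F × D_ev = D_iv
D_ev = D_iv / F = 125 / 0.38 = 328.947 mg

D_transdermal = 329 mg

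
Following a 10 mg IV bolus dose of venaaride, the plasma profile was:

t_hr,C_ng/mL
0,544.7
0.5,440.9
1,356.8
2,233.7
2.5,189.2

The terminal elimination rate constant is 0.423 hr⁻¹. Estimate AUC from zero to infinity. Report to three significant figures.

AUC = 1290 ng/mL·hr

Trapezoidal AUC_0→2.5:
  [0→0.5]: (544.7+440.9)/2 × 0.5 = 246.4
  [0.5→1]: (440.9+356.8)/2 × 0.5 = 199.425
  [1→2]: (356.8+233.7)/2 × 1 = 295.25
  [2→2.5]: (233.7+189.2)/2 × 0.5 = 105.725
  Sum = 846.8 ng/mL·hr
Extrapolated tail: C_last / k_e = 189.2 / 0.423 = 447.281
AUC_0→∞ = 846.8 + 447.281 = 1294.081 ng/mL·hr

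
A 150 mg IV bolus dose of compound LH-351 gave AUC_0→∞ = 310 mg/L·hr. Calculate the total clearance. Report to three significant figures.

CL = Dose_iv / AUC_0→∞
   = 150 / 310 = 0.483871 L/hr

CL = 0.484 L/hr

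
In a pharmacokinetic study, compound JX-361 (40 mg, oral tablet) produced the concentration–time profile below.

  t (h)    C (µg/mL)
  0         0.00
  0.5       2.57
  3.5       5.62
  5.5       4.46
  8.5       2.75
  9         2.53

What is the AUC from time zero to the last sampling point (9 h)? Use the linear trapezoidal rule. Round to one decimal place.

AUC = 35.1 µg/mL·h

Trapezoidal AUC_0→9:
  [0→0.5]: (0.00+2.57)/2 × 0.5 = 0.6425
  [0.5→3.5]: (2.57+5.62)/2 × 3 = 12.285
  [3.5→5.5]: (5.62+4.46)/2 × 2 = 10.08
  [5.5→8.5]: (4.46+2.75)/2 × 3 = 10.815
  [8.5→9]: (2.75+2.53)/2 × 0.5 = 1.32
  Sum = 35.1425 µg/mL·h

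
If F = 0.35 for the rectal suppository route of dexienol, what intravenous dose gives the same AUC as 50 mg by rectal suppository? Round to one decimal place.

Systemic exposure from an extravascular dose = F × D_ev, so the equivalent IV dose is F × D_ev.
D_iv = F × D_ev = 0.35 × 50 = 17.5 mg

D_iv = 17.5 mg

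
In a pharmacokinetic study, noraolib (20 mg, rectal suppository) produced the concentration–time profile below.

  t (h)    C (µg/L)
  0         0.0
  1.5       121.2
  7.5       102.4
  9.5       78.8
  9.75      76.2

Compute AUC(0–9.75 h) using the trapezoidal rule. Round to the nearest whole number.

AUC = 962 µg/L·h

Trapezoidal AUC_0→9.75:
  [0→1.5]: (0.0+121.2)/2 × 1.5 = 90.9
  [1.5→7.5]: (121.2+102.4)/2 × 6 = 670.8
  [7.5→9.5]: (102.4+78.8)/2 × 2 = 181.2
  [9.5→9.75]: (78.8+76.2)/2 × 0.25 = 19.375
  Sum = 962.275 µg/L·h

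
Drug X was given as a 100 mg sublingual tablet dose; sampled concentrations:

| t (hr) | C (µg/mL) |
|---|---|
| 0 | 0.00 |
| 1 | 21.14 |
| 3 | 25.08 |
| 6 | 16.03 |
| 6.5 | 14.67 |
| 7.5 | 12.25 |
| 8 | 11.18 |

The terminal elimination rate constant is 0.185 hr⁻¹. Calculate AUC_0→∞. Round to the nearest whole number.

Trapezoidal AUC_0→8:
  [0→1]: (0.00+21.14)/2 × 1 = 10.57
  [1→3]: (21.14+25.08)/2 × 2 = 46.22
  [3→6]: (25.08+16.03)/2 × 3 = 61.665
  [6→6.5]: (16.03+14.67)/2 × 0.5 = 7.675
  [6.5→7.5]: (14.67+12.25)/2 × 1 = 13.46
  [7.5→8]: (12.25+11.18)/2 × 0.5 = 5.8575
  Sum = 145.4475 µg/mL·hr
Extrapolated tail: C_last / k_e = 11.18 / 0.185 = 60.432
AUC_0→∞ = 145.4475 + 60.432 = 205.8795 µg/mL·hr

AUC = 206 µg/mL·hr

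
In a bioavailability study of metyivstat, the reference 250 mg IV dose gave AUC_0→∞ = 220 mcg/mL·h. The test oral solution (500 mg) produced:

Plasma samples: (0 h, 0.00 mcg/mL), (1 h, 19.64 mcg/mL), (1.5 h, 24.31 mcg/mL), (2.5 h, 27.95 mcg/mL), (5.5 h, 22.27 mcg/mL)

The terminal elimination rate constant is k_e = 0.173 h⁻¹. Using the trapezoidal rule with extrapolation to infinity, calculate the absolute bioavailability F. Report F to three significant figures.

Trapezoidal AUC_0→5.5 (oral solution):
  [0→1]: (0.00+19.64)/2 × 1 = 9.82
  [1→1.5]: (19.64+24.31)/2 × 0.5 = 10.9875
  [1.5→2.5]: (24.31+27.95)/2 × 1 = 26.13
  [2.5→5.5]: (27.95+22.27)/2 × 3 = 75.33
  Sum = 122.2675 mcg/mL·h
Tail: C_last/k_e = 22.27/0.173 = 128.728
AUC_0→∞ (oral solution) = 122.2675 + 128.728 = 250.9955 mcg/mL·h
F = (AUC_ev/D_ev)/(AUC_iv/D_iv) = (250.9955/500)/(220/250) = 0.501991/0.88 = 0.5704

F = 0.570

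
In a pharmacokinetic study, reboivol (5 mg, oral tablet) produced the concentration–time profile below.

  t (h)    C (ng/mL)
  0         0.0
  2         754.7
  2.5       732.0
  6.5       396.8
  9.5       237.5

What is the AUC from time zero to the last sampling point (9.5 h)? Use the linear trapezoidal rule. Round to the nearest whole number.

Trapezoidal AUC_0→9.5:
  [0→2]: (0.0+754.7)/2 × 2 = 754.7
  [2→2.5]: (754.7+732.0)/2 × 0.5 = 371.675
  [2.5→6.5]: (732.0+396.8)/2 × 4 = 2257.6
  [6.5→9.5]: (396.8+237.5)/2 × 3 = 951.45
  Sum = 4335.425 ng/mL·h

AUC = 4335 ng/mL·h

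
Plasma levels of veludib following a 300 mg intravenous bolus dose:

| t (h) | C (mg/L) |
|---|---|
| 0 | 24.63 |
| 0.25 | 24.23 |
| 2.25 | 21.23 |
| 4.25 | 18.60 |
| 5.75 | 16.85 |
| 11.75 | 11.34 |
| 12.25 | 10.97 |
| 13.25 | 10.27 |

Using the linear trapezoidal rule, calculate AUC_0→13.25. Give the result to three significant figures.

Trapezoidal AUC_0→13.25:
  [0→0.25]: (24.63+24.23)/2 × 0.25 = 6.1075
  [0.25→2.25]: (24.23+21.23)/2 × 2 = 45.46
  [2.25→4.25]: (21.23+18.60)/2 × 2 = 39.83
  [4.25→5.75]: (18.60+16.85)/2 × 1.5 = 26.5875
  [5.75→11.75]: (16.85+11.34)/2 × 6 = 84.57
  [11.75→12.25]: (11.34+10.97)/2 × 0.5 = 5.5775
  [12.25→13.25]: (10.97+10.27)/2 × 1 = 10.62
  Sum = 218.7525 mg/L·h

AUC = 219 mg/L·h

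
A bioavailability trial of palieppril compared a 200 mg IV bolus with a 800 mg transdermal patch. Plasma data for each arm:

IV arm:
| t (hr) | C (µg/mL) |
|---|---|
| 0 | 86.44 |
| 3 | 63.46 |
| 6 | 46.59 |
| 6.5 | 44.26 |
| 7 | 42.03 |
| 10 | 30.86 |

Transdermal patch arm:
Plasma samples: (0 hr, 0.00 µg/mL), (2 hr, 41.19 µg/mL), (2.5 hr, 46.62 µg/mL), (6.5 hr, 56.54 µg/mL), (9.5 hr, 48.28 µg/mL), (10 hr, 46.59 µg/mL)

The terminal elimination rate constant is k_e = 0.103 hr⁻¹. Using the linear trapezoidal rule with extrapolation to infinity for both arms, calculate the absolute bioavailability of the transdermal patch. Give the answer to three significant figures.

F = 0.268

Trapezoidal AUC_0→10 (IV):
  [0→3]: (86.44+63.46)/2 × 3 = 224.85
  [3→6]: (63.46+46.59)/2 × 3 = 165.075
  [6→6.5]: (46.59+44.26)/2 × 0.5 = 22.7125
  [6.5→7]: (44.26+42.03)/2 × 0.5 = 21.5725
  [7→10]: (42.03+30.86)/2 × 3 = 109.335
  Sum = 543.545 µg/mL·hr
IV tail: 30.86/0.103 = 299.612; AUC_iv,0→∞ = 543.545 + 299.612 = 843.157 µg/mL·hr
Trapezoidal AUC_0→10 (transdermal patch):
  [0→2]: (0.00+41.19)/2 × 2 = 41.19
  [2→2.5]: (41.19+46.62)/2 × 0.5 = 21.9525
  [2.5→6.5]: (46.62+56.54)/2 × 4 = 206.32
  [6.5→9.5]: (56.54+48.28)/2 × 3 = 157.23
  [9.5→10]: (48.28+46.59)/2 × 0.5 = 23.7175
  Sum = 450.41 µg/mL·hr
transdermal patch tail: 46.59/0.103 = 452.330; AUC_ev,0→∞ = 450.41 + 452.330 = 902.74 µg/mL·hr
F = (AUC_ev/D_ev)/(AUC_iv/D_iv) = (902.74/800)/(843.157/200) = 1.128425/4.215785 = 0.2677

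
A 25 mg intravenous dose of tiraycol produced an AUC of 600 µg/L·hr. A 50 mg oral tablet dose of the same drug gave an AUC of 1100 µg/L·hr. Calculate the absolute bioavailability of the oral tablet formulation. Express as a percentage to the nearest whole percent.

F = (AUC_ev / D_ev) / (AUC_iv / D_iv)
  = (1100/50) / (600/25)
  = 22 / 24 = 0.9167
  = 91.67%

F = 92%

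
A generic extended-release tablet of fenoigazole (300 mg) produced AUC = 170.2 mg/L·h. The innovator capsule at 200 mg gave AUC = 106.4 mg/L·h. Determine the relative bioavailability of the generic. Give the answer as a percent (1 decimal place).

F_rel = 106.6%

F_rel = (AUC_test/D_test) / (AUC_ref/D_ref)
      = (170.2/300) / (106.4/200)
      = 0.567333 / 0.532 = 1.0664 = 106.64%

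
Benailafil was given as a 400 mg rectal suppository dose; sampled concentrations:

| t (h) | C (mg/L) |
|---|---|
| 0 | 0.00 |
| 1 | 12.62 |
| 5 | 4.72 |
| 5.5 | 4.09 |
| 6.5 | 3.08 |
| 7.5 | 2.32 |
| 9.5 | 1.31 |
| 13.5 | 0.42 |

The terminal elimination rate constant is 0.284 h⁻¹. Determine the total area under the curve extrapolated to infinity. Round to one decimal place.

Trapezoidal AUC_0→13.5:
  [0→1]: (0.00+12.62)/2 × 1 = 6.31
  [1→5]: (12.62+4.72)/2 × 4 = 34.68
  [5→5.5]: (4.72+4.09)/2 × 0.5 = 2.2025
  [5.5→6.5]: (4.09+3.08)/2 × 1 = 3.585
  [6.5→7.5]: (3.08+2.32)/2 × 1 = 2.7
  [7.5→9.5]: (2.32+1.31)/2 × 2 = 3.63
  [9.5→13.5]: (1.31+0.42)/2 × 4 = 3.46
  Sum = 56.5675 mg/L·h
Extrapolated tail: C_last / k_e = 0.42 / 0.284 = 1.479
AUC_0→∞ = 56.5675 + 1.479 = 58.0465 mg/L·h

AUC = 58.0 mg/L·h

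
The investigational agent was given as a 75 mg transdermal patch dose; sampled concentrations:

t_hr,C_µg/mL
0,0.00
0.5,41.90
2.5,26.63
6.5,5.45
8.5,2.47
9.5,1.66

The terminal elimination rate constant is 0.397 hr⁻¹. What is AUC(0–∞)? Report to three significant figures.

Trapezoidal AUC_0→9.5:
  [0→0.5]: (0.00+41.90)/2 × 0.5 = 10.475
  [0.5→2.5]: (41.90+26.63)/2 × 2 = 68.53
  [2.5→6.5]: (26.63+5.45)/2 × 4 = 64.16
  [6.5→8.5]: (5.45+2.47)/2 × 2 = 7.92
  [8.5→9.5]: (2.47+1.66)/2 × 1 = 2.065
  Sum = 153.15 µg/mL·hr
Extrapolated tail: C_last / k_e = 1.66 / 0.397 = 4.181
AUC_0→∞ = 153.15 + 4.181 = 157.331 µg/mL·hr

AUC = 157 µg/mL·hr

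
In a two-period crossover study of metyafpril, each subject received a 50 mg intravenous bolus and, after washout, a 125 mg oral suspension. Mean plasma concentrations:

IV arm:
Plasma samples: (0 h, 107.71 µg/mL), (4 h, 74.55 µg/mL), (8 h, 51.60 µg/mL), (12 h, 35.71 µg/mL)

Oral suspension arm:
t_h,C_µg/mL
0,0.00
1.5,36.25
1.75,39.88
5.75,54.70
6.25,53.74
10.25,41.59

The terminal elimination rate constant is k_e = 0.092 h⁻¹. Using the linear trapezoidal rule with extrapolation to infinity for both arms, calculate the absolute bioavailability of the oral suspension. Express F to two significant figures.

Trapezoidal AUC_0→12 (IV):
  [0→4]: (107.71+74.55)/2 × 4 = 364.52
  [4→8]: (74.55+51.60)/2 × 4 = 252.3
  [8→12]: (51.60+35.71)/2 × 4 = 174.62
  Sum = 791.44 µg/mL·h
IV tail: 35.71/0.092 = 388.152; AUC_iv,0→∞ = 791.44 + 388.152 = 1179.592 µg/mL·h
Trapezoidal AUC_0→10.25 (oral suspension):
  [0→1.5]: (0.00+36.25)/2 × 1.5 = 27.1875
  [1.5→1.75]: (36.25+39.88)/2 × 0.25 = 9.51625
  [1.75→5.75]: (39.88+54.70)/2 × 4 = 189.16
  [5.75→6.25]: (54.70+53.74)/2 × 0.5 = 27.11
  [6.25→10.25]: (53.74+41.59)/2 × 4 = 190.66
  Sum = 443.63375 µg/mL·h
oral suspension tail: 41.59/0.092 = 452.065; AUC_ev,0→∞ = 443.63375 + 452.065 = 895.69875 µg/mL·h
F = (AUC_ev/D_ev)/(AUC_iv/D_iv) = (895.69875/125)/(1179.592/50) = 7.16559/23.59184 = 0.3037

F = 0.30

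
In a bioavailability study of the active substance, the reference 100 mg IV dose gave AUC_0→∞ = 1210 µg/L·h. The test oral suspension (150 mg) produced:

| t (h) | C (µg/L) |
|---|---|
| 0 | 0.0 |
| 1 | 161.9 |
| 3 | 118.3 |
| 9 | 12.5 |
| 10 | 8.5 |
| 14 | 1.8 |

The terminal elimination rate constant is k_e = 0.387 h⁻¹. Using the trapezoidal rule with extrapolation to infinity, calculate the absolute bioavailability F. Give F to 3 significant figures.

F = 0.435

Trapezoidal AUC_0→14 (oral suspension):
  [0→1]: (0.0+161.9)/2 × 1 = 80.95
  [1→3]: (161.9+118.3)/2 × 2 = 280.2
  [3→9]: (118.3+12.5)/2 × 6 = 392.4
  [9→10]: (12.5+8.5)/2 × 1 = 10.5
  [10→14]: (8.5+1.8)/2 × 4 = 20.6
  Sum = 784.65 µg/L·h
Tail: C_last/k_e = 1.8/0.387 = 4.651
AUC_0→∞ (oral suspension) = 784.65 + 4.651 = 789.301 µg/L·h
F = (AUC_ev/D_ev)/(AUC_iv/D_iv) = (789.301/150)/(1210/100) = 5.26201/12.1 = 0.4349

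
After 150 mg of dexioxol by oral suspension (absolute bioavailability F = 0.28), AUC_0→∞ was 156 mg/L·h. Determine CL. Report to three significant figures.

CL = 0.269 L/h

CL = F × Dose / AUC_0→∞
   = 0.28 × 150 / 156 = 0.269231 L/h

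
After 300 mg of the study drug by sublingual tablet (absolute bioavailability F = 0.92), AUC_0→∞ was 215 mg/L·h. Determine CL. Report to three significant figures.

CL = F × Dose / AUC_0→∞
   = 0.92 × 300 / 215 = 1.28372 L/h

CL = 1.28 L/h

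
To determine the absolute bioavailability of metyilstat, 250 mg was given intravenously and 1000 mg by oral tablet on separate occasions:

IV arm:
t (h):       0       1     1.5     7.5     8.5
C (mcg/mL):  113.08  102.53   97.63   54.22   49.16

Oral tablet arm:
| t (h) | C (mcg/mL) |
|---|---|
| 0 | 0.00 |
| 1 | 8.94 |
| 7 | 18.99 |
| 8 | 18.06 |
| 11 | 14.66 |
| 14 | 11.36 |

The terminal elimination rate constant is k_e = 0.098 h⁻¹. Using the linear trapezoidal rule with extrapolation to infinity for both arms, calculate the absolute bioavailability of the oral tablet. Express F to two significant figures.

F = 0.067

Trapezoidal AUC_0→8.5 (IV):
  [0→1]: (113.08+102.53)/2 × 1 = 107.805
  [1→1.5]: (102.53+97.63)/2 × 0.5 = 50.04
  [1.5→7.5]: (97.63+54.22)/2 × 6 = 455.55
  [7.5→8.5]: (54.22+49.16)/2 × 1 = 51.69
  Sum = 665.085 mcg/mL·h
IV tail: 49.16/0.098 = 501.633; AUC_iv,0→∞ = 665.085 + 501.633 = 1166.718 mcg/mL·h
Trapezoidal AUC_0→14 (oral tablet):
  [0→1]: (0.00+8.94)/2 × 1 = 4.47
  [1→7]: (8.94+18.99)/2 × 6 = 83.79
  [7→8]: (18.99+18.06)/2 × 1 = 18.525
  [8→11]: (18.06+14.66)/2 × 3 = 49.08
  [11→14]: (14.66+11.36)/2 × 3 = 39.03
  Sum = 194.895 mcg/mL·h
oral tablet tail: 11.36/0.098 = 115.918; AUC_ev,0→∞ = 194.895 + 115.918 = 310.813 mcg/mL·h
F = (AUC_ev/D_ev)/(AUC_iv/D_iv) = (310.813/1000)/(1166.718/250) = 0.310813/4.666872 = 0.0666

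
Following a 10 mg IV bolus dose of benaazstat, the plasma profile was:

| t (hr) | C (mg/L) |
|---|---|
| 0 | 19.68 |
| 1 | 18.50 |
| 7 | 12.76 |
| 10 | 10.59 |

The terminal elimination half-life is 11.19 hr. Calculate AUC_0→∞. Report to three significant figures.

Trapezoidal AUC_0→10:
  [0→1]: (19.68+18.50)/2 × 1 = 19.09
  [1→7]: (18.50+12.76)/2 × 6 = 93.78
  [7→10]: (12.76+10.59)/2 × 3 = 35.025
  Sum = 147.895 mg/L·hr
k_e = ln2 / t½ = 0.693147 / 11.19 = 0.0619 hr^-1
Extrapolated tail: C_last / k_e = 10.59 / 0.0619 = 171.082
AUC_0→∞ = 147.895 + 171.082 = 318.977 mg/L·hr

AUC = 319 mg/L·hr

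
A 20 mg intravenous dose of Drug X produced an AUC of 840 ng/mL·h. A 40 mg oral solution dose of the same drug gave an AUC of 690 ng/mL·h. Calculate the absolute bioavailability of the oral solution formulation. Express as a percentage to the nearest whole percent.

F = 41%

F = (AUC_ev / D_ev) / (AUC_iv / D_iv)
  = (690/40) / (840/20)
  = 17.25 / 42 = 0.4107
  = 41.07%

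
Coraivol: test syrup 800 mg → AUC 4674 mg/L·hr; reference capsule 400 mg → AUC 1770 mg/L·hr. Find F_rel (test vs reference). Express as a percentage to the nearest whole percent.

F_rel = 132%

F_rel = (AUC_test/D_test) / (AUC_ref/D_ref)
      = (4674/800) / (1770/400)
      = 5.8425 / 4.425 = 1.3203 = 132.03%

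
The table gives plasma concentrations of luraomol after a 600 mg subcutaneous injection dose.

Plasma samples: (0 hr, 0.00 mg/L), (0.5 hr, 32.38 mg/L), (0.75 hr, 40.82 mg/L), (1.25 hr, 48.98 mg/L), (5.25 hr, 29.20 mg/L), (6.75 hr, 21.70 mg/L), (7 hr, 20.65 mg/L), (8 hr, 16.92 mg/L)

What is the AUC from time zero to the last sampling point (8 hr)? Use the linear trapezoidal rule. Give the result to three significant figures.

Trapezoidal AUC_0→8:
  [0→0.5]: (0.00+32.38)/2 × 0.5 = 8.095
  [0.5→0.75]: (32.38+40.82)/2 × 0.25 = 9.15
  [0.75→1.25]: (40.82+48.98)/2 × 0.5 = 22.45
  [1.25→5.25]: (48.98+29.20)/2 × 4 = 156.36
  [5.25→6.75]: (29.20+21.70)/2 × 1.5 = 38.175
  [6.75→7]: (21.70+20.65)/2 × 0.25 = 5.29375
  [7→8]: (20.65+16.92)/2 × 1 = 18.785
  Sum = 258.30875 mg/L·hr

AUC = 258 mg/L·hr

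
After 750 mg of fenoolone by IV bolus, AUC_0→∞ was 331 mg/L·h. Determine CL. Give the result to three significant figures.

CL = Dose_iv / AUC_0→∞
   = 750 / 331 = 2.26586 L/h

CL = 2.27 L/h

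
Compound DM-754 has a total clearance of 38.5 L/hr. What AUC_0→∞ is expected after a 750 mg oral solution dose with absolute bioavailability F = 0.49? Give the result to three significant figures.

AUC_0→∞ = F × Dose / CL
        = 0.49 × 750 / 38.5 = 9.54545 mg/L·hr

AUC = 9.55 mg/L·hr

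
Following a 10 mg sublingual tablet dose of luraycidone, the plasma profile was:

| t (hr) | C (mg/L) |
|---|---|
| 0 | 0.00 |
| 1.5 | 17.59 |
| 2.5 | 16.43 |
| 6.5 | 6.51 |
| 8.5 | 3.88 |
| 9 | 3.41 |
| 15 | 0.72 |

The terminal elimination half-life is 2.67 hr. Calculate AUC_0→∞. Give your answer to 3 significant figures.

AUC = 103 mg/L·hr

Trapezoidal AUC_0→15:
  [0→1.5]: (0.00+17.59)/2 × 1.5 = 13.1925
  [1.5→2.5]: (17.59+16.43)/2 × 1 = 17.01
  [2.5→6.5]: (16.43+6.51)/2 × 4 = 45.88
  [6.5→8.5]: (6.51+3.88)/2 × 2 = 10.39
  [8.5→9]: (3.88+3.41)/2 × 0.5 = 1.8225
  [9→15]: (3.41+0.72)/2 × 6 = 12.39
  Sum = 100.685 mg/L·hr
k_e = ln2 / t½ = 0.693147 / 2.67 = 0.2596 hr^-1
Extrapolated tail: C_last / k_e = 0.72 / 0.2596 = 2.773
AUC_0→∞ = 100.685 + 2.773 = 103.458 mg/L·hr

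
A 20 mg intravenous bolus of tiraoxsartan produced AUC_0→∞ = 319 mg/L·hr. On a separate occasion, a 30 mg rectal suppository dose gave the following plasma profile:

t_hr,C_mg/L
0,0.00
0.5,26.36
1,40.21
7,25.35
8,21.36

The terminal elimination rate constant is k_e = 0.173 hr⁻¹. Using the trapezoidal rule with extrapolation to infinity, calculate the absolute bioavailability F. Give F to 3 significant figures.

F = 0.766

Trapezoidal AUC_0→8 (rectal suppository):
  [0→0.5]: (0.00+26.36)/2 × 0.5 = 6.59
  [0.5→1]: (26.36+40.21)/2 × 0.5 = 16.6425
  [1→7]: (40.21+25.35)/2 × 6 = 196.68
  [7→8]: (25.35+21.36)/2 × 1 = 23.355
  Sum = 243.2675 mg/L·hr
Tail: C_last/k_e = 21.36/0.173 = 123.468
AUC_0→∞ (rectal suppository) = 243.2675 + 123.468 = 366.7355 mg/L·hr
F = (AUC_ev/D_ev)/(AUC_iv/D_iv) = (366.7355/30)/(319/20) = 12.2245/15.95 = 0.7664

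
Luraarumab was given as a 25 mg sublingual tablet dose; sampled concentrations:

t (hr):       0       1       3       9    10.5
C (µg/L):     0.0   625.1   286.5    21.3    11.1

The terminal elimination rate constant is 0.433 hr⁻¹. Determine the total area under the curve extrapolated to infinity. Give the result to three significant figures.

Trapezoidal AUC_0→10.5:
  [0→1]: (0.0+625.1)/2 × 1 = 312.55
  [1→3]: (625.1+286.5)/2 × 2 = 911.6
  [3→9]: (286.5+21.3)/2 × 6 = 923.4
  [9→10.5]: (21.3+11.1)/2 × 1.5 = 24.3
  Sum = 2171.85 µg/L·hr
Extrapolated tail: C_last / k_e = 11.1 / 0.433 = 25.635
AUC_0→∞ = 2171.85 + 25.635 = 2197.485 µg/L·hr

AUC = 2200 µg/L·hr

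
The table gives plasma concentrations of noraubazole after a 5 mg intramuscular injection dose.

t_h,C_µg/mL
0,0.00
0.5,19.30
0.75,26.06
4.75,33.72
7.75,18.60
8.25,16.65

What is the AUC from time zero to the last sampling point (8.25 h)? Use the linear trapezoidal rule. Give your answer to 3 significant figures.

Trapezoidal AUC_0→8.25:
  [0→0.5]: (0.00+19.30)/2 × 0.5 = 4.825
  [0.5→0.75]: (19.30+26.06)/2 × 0.25 = 5.67
  [0.75→4.75]: (26.06+33.72)/2 × 4 = 119.56
  [4.75→7.75]: (33.72+18.60)/2 × 3 = 78.48
  [7.75→8.25]: (18.60+16.65)/2 × 0.5 = 8.8125
  Sum = 217.3475 µg/mL·h

AUC = 217 µg/mL·h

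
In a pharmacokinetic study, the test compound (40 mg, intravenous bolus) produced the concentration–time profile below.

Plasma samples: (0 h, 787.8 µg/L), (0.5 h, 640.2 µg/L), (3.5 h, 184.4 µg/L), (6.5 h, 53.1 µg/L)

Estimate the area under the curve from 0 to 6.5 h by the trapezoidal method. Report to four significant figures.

Trapezoidal AUC_0→6.5:
  [0→0.5]: (787.8+640.2)/2 × 0.5 = 357.0
  [0.5→3.5]: (640.2+184.4)/2 × 3 = 1236.9
  [3.5→6.5]: (184.4+53.1)/2 × 3 = 356.25
  Sum = 1950.15 µg/L·h

AUC = 1950 µg/L·h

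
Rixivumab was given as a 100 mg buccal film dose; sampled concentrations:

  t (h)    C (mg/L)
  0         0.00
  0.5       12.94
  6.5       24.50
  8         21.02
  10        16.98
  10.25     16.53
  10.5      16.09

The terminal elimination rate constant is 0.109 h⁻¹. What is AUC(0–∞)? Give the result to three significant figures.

AUC = 344 mg/L·h

Trapezoidal AUC_0→10.5:
  [0→0.5]: (0.00+12.94)/2 × 0.5 = 3.235
  [0.5→6.5]: (12.94+24.50)/2 × 6 = 112.32
  [6.5→8]: (24.50+21.02)/2 × 1.5 = 34.14
  [8→10]: (21.02+16.98)/2 × 2 = 38.0
  [10→10.25]: (16.98+16.53)/2 × 0.25 = 4.18875
  [10.25→10.5]: (16.53+16.09)/2 × 0.25 = 4.0775
  Sum = 195.96125 mg/L·h
Extrapolated tail: C_last / k_e = 16.09 / 0.109 = 147.615
AUC_0→∞ = 195.96125 + 147.615 = 343.57625 mg/L·h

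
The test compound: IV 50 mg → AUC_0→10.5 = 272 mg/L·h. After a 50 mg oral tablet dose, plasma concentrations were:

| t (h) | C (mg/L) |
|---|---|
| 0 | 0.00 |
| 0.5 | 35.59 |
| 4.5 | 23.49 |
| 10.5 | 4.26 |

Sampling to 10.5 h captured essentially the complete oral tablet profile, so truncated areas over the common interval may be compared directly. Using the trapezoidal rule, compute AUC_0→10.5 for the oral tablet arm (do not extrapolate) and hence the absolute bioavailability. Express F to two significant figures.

Trapezoidal AUC_0→10.5 (oral tablet):
  [0→0.5]: (0.00+35.59)/2 × 0.5 = 8.8975
  [0.5→4.5]: (35.59+23.49)/2 × 4 = 118.16
  [4.5→10.5]: (23.49+4.26)/2 × 6 = 83.25
  Sum = 210.3075 mg/L·h
F = (AUC_ev/D_ev)/(AUC_iv/D_iv) = (210.3075/50)/(272/50) = 4.20615/5.44 = 0.7732

F = 0.77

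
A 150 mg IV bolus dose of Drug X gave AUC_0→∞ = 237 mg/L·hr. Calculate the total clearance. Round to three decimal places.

CL = Dose_iv / AUC_0→∞
   = 150 / 237 = 0.632911 L/hr

CL = 0.633 L/hr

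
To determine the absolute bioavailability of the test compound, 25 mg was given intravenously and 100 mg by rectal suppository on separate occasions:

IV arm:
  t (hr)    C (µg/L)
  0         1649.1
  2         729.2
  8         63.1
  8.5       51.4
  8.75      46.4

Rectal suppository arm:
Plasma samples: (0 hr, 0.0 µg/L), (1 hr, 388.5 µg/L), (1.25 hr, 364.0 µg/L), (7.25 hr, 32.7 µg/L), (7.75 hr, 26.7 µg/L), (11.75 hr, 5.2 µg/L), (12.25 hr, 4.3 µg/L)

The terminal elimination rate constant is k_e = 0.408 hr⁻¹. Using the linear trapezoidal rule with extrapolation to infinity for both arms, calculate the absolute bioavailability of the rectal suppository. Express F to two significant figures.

F = 0.080

Trapezoidal AUC_0→8.75 (IV):
  [0→2]: (1649.1+729.2)/2 × 2 = 2378.3
  [2→8]: (729.2+63.1)/2 × 6 = 2376.9
  [8→8.5]: (63.1+51.4)/2 × 0.5 = 28.625
  [8.5→8.75]: (51.4+46.4)/2 × 0.25 = 12.225
  Sum = 4796.05 µg/L·hr
IV tail: 46.4/0.408 = 113.725; AUC_iv,0→∞ = 4796.05 + 113.725 = 4909.775 µg/L·hr
Trapezoidal AUC_0→12.25 (rectal suppository):
  [0→1]: (0.0+388.5)/2 × 1 = 194.25
  [1→1.25]: (388.5+364.0)/2 × 0.25 = 94.0625
  [1.25→7.25]: (364.0+32.7)/2 × 6 = 1190.1
  [7.25→7.75]: (32.7+26.7)/2 × 0.5 = 14.85
  [7.75→11.75]: (26.7+5.2)/2 × 4 = 63.8
  [11.75→12.25]: (5.2+4.3)/2 × 0.5 = 2.375
  Sum = 1559.4375 µg/L·hr
rectal suppository tail: 4.3/0.408 = 10.539; AUC_ev,0→∞ = 1559.4375 + 10.539 = 1569.9765 µg/L·hr
F = (AUC_ev/D_ev)/(AUC_iv/D_iv) = (1569.9765/100)/(4909.775/25) = 15.699765/196.391 = 0.0799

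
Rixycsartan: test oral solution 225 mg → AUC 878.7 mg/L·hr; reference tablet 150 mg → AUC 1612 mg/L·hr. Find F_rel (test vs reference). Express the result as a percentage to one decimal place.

F_rel = 36.3%

F_rel = (AUC_test/D_test) / (AUC_ref/D_ref)
      = (878.7/225) / (1612/150)
      = 3.90533 / 10.7467 = 0.3634 = 36.34%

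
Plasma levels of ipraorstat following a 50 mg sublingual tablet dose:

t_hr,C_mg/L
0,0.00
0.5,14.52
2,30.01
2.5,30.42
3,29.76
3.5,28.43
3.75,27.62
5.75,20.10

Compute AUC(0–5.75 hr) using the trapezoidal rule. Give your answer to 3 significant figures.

Trapezoidal AUC_0→5.75:
  [0→0.5]: (0.00+14.52)/2 × 0.5 = 3.63
  [0.5→2]: (14.52+30.01)/2 × 1.5 = 33.3975
  [2→2.5]: (30.01+30.42)/2 × 0.5 = 15.1075
  [2.5→3]: (30.42+29.76)/2 × 0.5 = 15.045
  [3→3.5]: (29.76+28.43)/2 × 0.5 = 14.5475
  [3.5→3.75]: (28.43+27.62)/2 × 0.25 = 7.00625
  [3.75→5.75]: (27.62+20.10)/2 × 2 = 47.72
  Sum = 136.45375 mg/L·hr

AUC = 136 mg/L·hr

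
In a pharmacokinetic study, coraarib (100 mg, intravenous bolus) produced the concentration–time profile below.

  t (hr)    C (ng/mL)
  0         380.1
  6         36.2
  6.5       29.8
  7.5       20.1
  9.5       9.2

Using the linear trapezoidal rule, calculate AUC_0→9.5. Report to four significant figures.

Trapezoidal AUC_0→9.5:
  [0→6]: (380.1+36.2)/2 × 6 = 1248.9
  [6→6.5]: (36.2+29.8)/2 × 0.5 = 16.5
  [6.5→7.5]: (29.8+20.1)/2 × 1 = 24.95
  [7.5→9.5]: (20.1+9.2)/2 × 2 = 29.3
  Sum = 1319.65 ng/mL·hr

AUC = 1320 ng/mL·hr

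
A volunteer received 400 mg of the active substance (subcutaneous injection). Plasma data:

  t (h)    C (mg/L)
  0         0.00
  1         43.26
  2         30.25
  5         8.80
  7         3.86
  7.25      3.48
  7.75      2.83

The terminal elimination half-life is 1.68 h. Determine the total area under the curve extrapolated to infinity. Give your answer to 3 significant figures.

AUC = 139 mg/L·h

Trapezoidal AUC_0→7.75:
  [0→1]: (0.00+43.26)/2 × 1 = 21.63
  [1→2]: (43.26+30.25)/2 × 1 = 36.755
  [2→5]: (30.25+8.80)/2 × 3 = 58.575
  [5→7]: (8.80+3.86)/2 × 2 = 12.66
  [7→7.25]: (3.86+3.48)/2 × 0.25 = 0.9175
  [7.25→7.75]: (3.48+2.83)/2 × 0.5 = 1.5775
  Sum = 132.115 mg/L·h
k_e = ln2 / t½ = 0.693147 / 1.68 = 0.4126 h^-1
Extrapolated tail: C_last / k_e = 2.83 / 0.4126 = 6.859
AUC_0→∞ = 132.115 + 6.859 = 138.974 mg/L·h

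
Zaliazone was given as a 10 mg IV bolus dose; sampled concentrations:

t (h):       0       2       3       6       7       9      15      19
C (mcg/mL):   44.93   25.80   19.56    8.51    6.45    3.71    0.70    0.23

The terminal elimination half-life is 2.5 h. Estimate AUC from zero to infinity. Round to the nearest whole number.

AUC = 169 mcg/mL·h

Trapezoidal AUC_0→19:
  [0→2]: (44.93+25.80)/2 × 2 = 70.73
  [2→3]: (25.80+19.56)/2 × 1 = 22.68
  [3→6]: (19.56+8.51)/2 × 3 = 42.105
  [6→7]: (8.51+6.45)/2 × 1 = 7.48
  [7→9]: (6.45+3.71)/2 × 2 = 10.16
  [9→15]: (3.71+0.70)/2 × 6 = 13.23
  [15→19]: (0.70+0.23)/2 × 4 = 1.86
  Sum = 168.245 mcg/mL·h
k_e = ln2 / t½ = 0.693147 / 2.5 = 0.2773 h^-1
Extrapolated tail: C_last / k_e = 0.23 / 0.2773 = 0.829
AUC_0→∞ = 168.245 + 0.829 = 169.074 mcg/mL·h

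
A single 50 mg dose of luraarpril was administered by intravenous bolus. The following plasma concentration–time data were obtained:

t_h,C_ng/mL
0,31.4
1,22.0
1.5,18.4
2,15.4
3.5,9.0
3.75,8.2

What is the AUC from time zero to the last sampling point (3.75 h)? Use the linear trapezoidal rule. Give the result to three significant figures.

AUC = 65.7 ng/mL·h

Trapezoidal AUC_0→3.75:
  [0→1]: (31.4+22.0)/2 × 1 = 26.7
  [1→1.5]: (22.0+18.4)/2 × 0.5 = 10.1
  [1.5→2]: (18.4+15.4)/2 × 0.5 = 8.45
  [2→3.5]: (15.4+9.0)/2 × 1.5 = 18.3
  [3.5→3.75]: (9.0+8.2)/2 × 0.25 = 2.15
  Sum = 65.7 ng/mL·h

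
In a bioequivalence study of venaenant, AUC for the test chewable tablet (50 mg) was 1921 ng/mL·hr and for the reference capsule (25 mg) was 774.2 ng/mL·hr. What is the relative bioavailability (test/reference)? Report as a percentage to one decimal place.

F_rel = 124.1%

F_rel = (AUC_test/D_test) / (AUC_ref/D_ref)
      = (1921/50) / (774.2/25)
      = 38.42 / 30.968 = 1.2406 = 124.06%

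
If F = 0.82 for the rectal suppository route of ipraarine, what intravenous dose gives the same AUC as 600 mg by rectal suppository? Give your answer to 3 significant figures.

Systemic exposure from an extravascular dose = F × D_ev, so the equivalent IV dose is F × D_ev.
D_iv = F × D_ev = 0.82 × 600 = 492 mg

D_iv = 492 mg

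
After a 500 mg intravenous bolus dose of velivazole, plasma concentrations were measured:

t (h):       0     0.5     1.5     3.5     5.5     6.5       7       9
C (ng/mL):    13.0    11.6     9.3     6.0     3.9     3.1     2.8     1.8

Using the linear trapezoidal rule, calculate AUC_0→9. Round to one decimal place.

Trapezoidal AUC_0→9:
  [0→0.5]: (13.0+11.6)/2 × 0.5 = 6.15
  [0.5→1.5]: (11.6+9.3)/2 × 1 = 10.45
  [1.5→3.5]: (9.3+6.0)/2 × 2 = 15.3
  [3.5→5.5]: (6.0+3.9)/2 × 2 = 9.9
  [5.5→6.5]: (3.9+3.1)/2 × 1 = 3.5
  [6.5→7]: (3.1+2.8)/2 × 0.5 = 1.475
  [7→9]: (2.8+1.8)/2 × 2 = 4.6
  Sum = 51.375 ng/mL·h

AUC = 51.4 ng/mL·h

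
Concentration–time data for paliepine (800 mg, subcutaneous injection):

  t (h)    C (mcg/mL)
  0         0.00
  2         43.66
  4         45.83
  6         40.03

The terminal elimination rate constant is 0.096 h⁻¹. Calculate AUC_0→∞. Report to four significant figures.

AUC = 636.0 mcg/mL·h

Trapezoidal AUC_0→6:
  [0→2]: (0.00+43.66)/2 × 2 = 43.66
  [2→4]: (43.66+45.83)/2 × 2 = 89.49
  [4→6]: (45.83+40.03)/2 × 2 = 85.86
  Sum = 219.01 mcg/mL·h
Extrapolated tail: C_last / k_e = 40.03 / 0.096 = 416.979
AUC_0→∞ = 219.01 + 416.979 = 635.989 mcg/mL·h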